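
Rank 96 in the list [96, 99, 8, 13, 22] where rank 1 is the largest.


Sort descending: [99, 96, 22, 13, 8]
Find 96 in the sorted list.
96 is at position 2.
Final answer: 2


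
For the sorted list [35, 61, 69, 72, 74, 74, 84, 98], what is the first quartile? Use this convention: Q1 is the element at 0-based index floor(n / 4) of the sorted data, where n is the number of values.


The list has n = 8 elements.
Q1 index = floor(8 / 4) = floor(2) = 2
Counting from index 0 in the sorted data, the element at index 2 is 69.
Final answer: 69


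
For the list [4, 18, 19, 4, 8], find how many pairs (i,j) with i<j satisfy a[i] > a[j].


For each element, count the later elements that are smaller than it:
  4 (index 0): smaller elements after it = [] -> 0
  18 (index 1): smaller elements after it = [4, 8] -> 2
  19 (index 2): smaller elements after it = [4, 8] -> 2
  4 (index 3): smaller elements after it = [] -> 0
Total inversions = 0 + 2 + 2 + 0 = 4
Final answer: 4


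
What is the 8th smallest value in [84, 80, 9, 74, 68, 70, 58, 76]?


Sort ascending: [9, 58, 68, 70, 74, 76, 80, 84]
The 8th element (1-indexed) is at index 7.
Value = 84
Final answer: 84


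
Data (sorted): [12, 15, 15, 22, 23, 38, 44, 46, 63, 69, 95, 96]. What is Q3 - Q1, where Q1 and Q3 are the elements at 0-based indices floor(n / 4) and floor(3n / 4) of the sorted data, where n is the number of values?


The data has n = 12 elements.
Q1 index = floor(12 / 4) = floor(3) = 3; Q3 index = floor(3 * 12 / 4) = floor(9) = 9
Q1 = element at index 3 = 22
Q3 = element at index 9 = 69
IQR = 69 - 22 = 47
Final answer: 47


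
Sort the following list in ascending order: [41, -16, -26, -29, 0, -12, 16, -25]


Original list: [41, -16, -26, -29, 0, -12, 16, -25]
Repeatedly take the smallest remaining element:
  Remaining [41, -16, -26, -29, 0, -12, 16, -25] -> smallest is -29
  Remaining [41, -16, -26, 0, -12, 16, -25] -> smallest is -26
  Remaining [41, -16, 0, -12, 16, -25] -> smallest is -25
  Remaining [41, -16, 0, -12, 16] -> smallest is -16
  Remaining [41, 0, -12, 16] -> smallest is -12
  Remaining [41, 0, 16] -> smallest is 0
  Remaining [41, 16] -> smallest is 16
  Remaining [41] -> smallest is 41
Collecting the picks in order gives the sorted list.
Final answer: [-29, -26, -25, -16, -12, 0, 16, 41]


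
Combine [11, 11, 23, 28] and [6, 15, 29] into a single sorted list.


List A: [11, 11, 23, 28]
List B: [6, 15, 29]
Repeatedly compare the front elements and take the smaller:
  11 vs 6 -> take 6
  11 vs 15 -> take 11
  11 vs 15 -> take 11
  23 vs 15 -> take 15
  23 vs 29 -> take 23
  28 vs 29 -> take 28
  A is exhausted; append the rest of B: [29]
Final answer: [6, 11, 11, 15, 23, 28, 29]


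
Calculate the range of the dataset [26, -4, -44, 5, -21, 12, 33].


Maximum value: 33
Minimum value: -44
Range = 33 - (-44) = 77
Final answer: 77


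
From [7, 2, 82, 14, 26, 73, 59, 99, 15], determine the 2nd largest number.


Sort descending: [99, 82, 73, 59, 26, 15, 14, 7, 2]
The 2nd element (1-indexed) is at index 1.
Value = 82
Final answer: 82


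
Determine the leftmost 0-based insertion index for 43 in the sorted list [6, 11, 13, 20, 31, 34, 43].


List is sorted: [6, 11, 13, 20, 31, 34, 43]
We need the leftmost position where 43 can be inserted, i.e. the first index whose element is >= 43 (or the end of the list if none is).
Binary search with low=0, high=7 (0-based indices):
  low=0, high=7, mid=3: a[3]=20 < 43, so low = 4
  low=4, high=7, mid=5: a[5]=34 < 43, so low = 6
  low=6, high=7, mid=6: a[6]=43 >= 43, so high = 6
Now low = high = 6, so the insertion index is 6.
Final answer: 6


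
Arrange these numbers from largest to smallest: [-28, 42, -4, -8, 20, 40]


Original list: [-28, 42, -4, -8, 20, 40]
Repeatedly take the largest remaining element:
  Remaining [-28, 42, -4, -8, 20, 40] -> largest is 42
  Remaining [-28, -4, -8, 20, 40] -> largest is 40
  Remaining [-28, -4, -8, 20] -> largest is 20
  Remaining [-28, -4, -8] -> largest is -4
  Remaining [-28, -8] -> largest is -8
  Remaining [-28] -> largest is -28
Collecting the picks in order gives the descending list.
Final answer: [42, 40, 20, -4, -8, -28]


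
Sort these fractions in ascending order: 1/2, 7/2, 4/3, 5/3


Convert to decimal for comparison:
  1/2 = 0.5
  7/2 = 3.5
  4/3 = 1.3333
  5/3 = 1.6667
Decimals in increasing order: 0.5 < 1.3333 < 1.6667 < 3.5
Writing each back as its fraction gives the sorted order.
Final answer: 1/2, 4/3, 5/3, 7/2


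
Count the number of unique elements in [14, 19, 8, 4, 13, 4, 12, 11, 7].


List all unique values:
Distinct values: [4, 7, 8, 11, 12, 13, 14, 19]
Count = 8
Final answer: 8


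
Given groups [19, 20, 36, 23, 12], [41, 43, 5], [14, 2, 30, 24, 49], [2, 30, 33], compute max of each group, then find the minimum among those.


Find max of each group:
  Group 1: [19, 20, 36, 23, 12] -> max = 36
  Group 2: [41, 43, 5] -> max = 43
  Group 3: [14, 2, 30, 24, 49] -> max = 49
  Group 4: [2, 30, 33] -> max = 33
Maxes: [36, 43, 49, 33]
Minimum of maxes = 33
Final answer: 33


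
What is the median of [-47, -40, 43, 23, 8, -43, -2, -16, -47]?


First, sort the list: [-47, -47, -43, -40, -16, -2, 8, 23, 43]
The list has 9 elements (odd count).
The middle index is 4 (0-based), and the element there is -16.
Final answer: -16


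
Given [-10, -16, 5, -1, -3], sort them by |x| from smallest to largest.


Compute absolute values:
  |-10| = 10
  |-16| = 16
  |5| = 5
  |-1| = 1
  |-3| = 3
Absolute values in increasing order: 1 < 3 < 5 < 10 < 16
Listing the original numbers in that order gives the answer.
Final answer: [-1, -3, 5, -10, -16]


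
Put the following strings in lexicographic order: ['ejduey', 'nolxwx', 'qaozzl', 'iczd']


Compare strings character by character (the first differing letter decides):
  'ejduey' < 'iczd' since 'e' < 'i' at position 1
  'iczd' < 'nolxwx' since 'i' < 'n' at position 1
  'nolxwx' < 'qaozzl' since 'n' < 'q' at position 1
Chaining these comparisons gives the alphabetical order.
Final answer: ['ejduey', 'iczd', 'nolxwx', 'qaozzl']


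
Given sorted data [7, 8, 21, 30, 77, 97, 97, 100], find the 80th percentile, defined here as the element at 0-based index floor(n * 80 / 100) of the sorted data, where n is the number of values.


The dataset has n = 8 elements.
Index = floor(8 * 80 / 100) = floor(640 / 100) = floor(6.4) = 6
Counting from index 0 in the sorted data, the element at index 6 is 97.
Final answer: 97


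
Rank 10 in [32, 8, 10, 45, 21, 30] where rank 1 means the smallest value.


Sort ascending: [8, 10, 21, 30, 32, 45]
Find 10 in the sorted list.
10 is at position 2 (1-indexed).
Final answer: 2


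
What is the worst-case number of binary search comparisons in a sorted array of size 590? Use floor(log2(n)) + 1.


Binary search halves the search space each step.
Maximum comparisons = floor(log2(590)) + 1
log2(590) = 9.2046
floor(log2(590)) = 9, so 9 + 1 = 10
Final answer: 10


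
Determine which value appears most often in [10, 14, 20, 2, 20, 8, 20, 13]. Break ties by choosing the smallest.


Count the frequency of each value:
  2 appears 1 time(s)
  8 appears 1 time(s)
  10 appears 1 time(s)
  13 appears 1 time(s)
  14 appears 1 time(s)
  20 appears 3 time(s)
Maximum frequency is 3.
Only 20 reaches that frequency, so it is the mode.
Final answer: 20


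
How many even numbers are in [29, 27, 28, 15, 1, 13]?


Check each element:
  29 is odd
  27 is odd
  28 is even
  15 is odd
  1 is odd
  13 is odd
Evens: [28]
Count of evens = 1
Final answer: 1


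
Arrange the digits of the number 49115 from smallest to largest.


The number 49115 has digits: 4, 9, 1, 1, 5
Sorted: 1, 1, 4, 5, 9
Joining the sorted digits gives the result.
Final answer: 11459


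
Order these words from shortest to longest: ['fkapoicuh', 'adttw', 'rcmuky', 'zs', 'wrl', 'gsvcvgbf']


Compute lengths:
  'fkapoicuh' has length 9
  'adttw' has length 5
  'rcmuky' has length 6
  'zs' has length 2
  'wrl' has length 3
  'gsvcvgbf' has length 8
Lengths in increasing order: 2 < 3 < 5 < 6 < 8 < 9
Listing the words in that order gives the answer.
Final answer: ['zs', 'wrl', 'adttw', 'rcmuky', 'gsvcvgbf', 'fkapoicuh']


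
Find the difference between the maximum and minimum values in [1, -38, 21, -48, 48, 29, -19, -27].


Maximum value: 48
Minimum value: -48
Range = 48 - (-48) = 96
Final answer: 96


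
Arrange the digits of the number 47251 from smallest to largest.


The number 47251 has digits: 4, 7, 2, 5, 1
Sorted: 1, 2, 4, 5, 7
Joining the sorted digits gives the result.
Final answer: 12457


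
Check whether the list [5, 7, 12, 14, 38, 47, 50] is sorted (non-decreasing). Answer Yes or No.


Check consecutive pairs:
  5 <= 7? True
  7 <= 12? True
  12 <= 14? True
  14 <= 38? True
  38 <= 47? True
  47 <= 50? True
Every consecutive pair is in order, so the list is non-decreasing.
Final answer: Yes


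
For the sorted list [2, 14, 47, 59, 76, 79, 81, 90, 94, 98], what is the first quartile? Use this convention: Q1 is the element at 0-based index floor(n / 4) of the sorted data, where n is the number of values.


The list has n = 10 elements.
Q1 index = floor(10 / 4) = floor(2.5) = 2
Counting from index 0 in the sorted data, the element at index 2 is 47.
Final answer: 47


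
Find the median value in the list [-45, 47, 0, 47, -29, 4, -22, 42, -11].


First, sort the list: [-45, -29, -22, -11, 0, 4, 42, 47, 47]
The list has 9 elements (odd count).
The middle index is 4 (0-based), and the element there is 0.
Final answer: 0


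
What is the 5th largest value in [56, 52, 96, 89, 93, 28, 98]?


Sort descending: [98, 96, 93, 89, 56, 52, 28]
The 5th element (1-indexed) is at index 4.
Value = 56
Final answer: 56


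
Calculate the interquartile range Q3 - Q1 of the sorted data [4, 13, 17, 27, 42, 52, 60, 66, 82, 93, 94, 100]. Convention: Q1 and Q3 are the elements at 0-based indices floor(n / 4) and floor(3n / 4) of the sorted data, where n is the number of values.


The data has n = 12 elements.
Q1 index = floor(12 / 4) = floor(3) = 3; Q3 index = floor(3 * 12 / 4) = floor(9) = 9
Q1 = element at index 3 = 27
Q3 = element at index 9 = 93
IQR = 93 - 27 = 66
Final answer: 66


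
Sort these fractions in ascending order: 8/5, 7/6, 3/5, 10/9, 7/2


Convert to decimal for comparison:
  8/5 = 1.6
  7/6 = 1.1667
  3/5 = 0.6
  10/9 = 1.1111
  7/2 = 3.5
Decimals in increasing order: 0.6 < 1.1111 < 1.1667 < 1.6 < 3.5
Writing each back as its fraction gives the sorted order.
Final answer: 3/5, 10/9, 7/6, 8/5, 7/2


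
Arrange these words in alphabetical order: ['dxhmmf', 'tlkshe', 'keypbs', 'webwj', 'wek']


Compare strings character by character (the first differing letter decides):
  'dxhmmf' < 'keypbs' since 'd' < 'k' at position 1
  'keypbs' < 'tlkshe' since 'k' < 't' at position 1
  'tlkshe' < 'webwj' since 't' < 'w' at position 1
  'webwj' < 'wek' since 'b' < 'k' at position 3
Chaining these comparisons gives the alphabetical order.
Final answer: ['dxhmmf', 'keypbs', 'tlkshe', 'webwj', 'wek']


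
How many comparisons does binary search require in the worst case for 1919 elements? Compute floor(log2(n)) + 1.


Binary search halves the search space each step.
Maximum comparisons = floor(log2(1919)) + 1
log2(1919) = 10.9061
floor(log2(1919)) = 10, so 10 + 1 = 11
Final answer: 11


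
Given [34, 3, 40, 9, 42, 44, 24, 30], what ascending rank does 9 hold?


Sort ascending: [3, 9, 24, 30, 34, 40, 42, 44]
Find 9 in the sorted list.
9 is at position 2 (1-indexed).
Final answer: 2


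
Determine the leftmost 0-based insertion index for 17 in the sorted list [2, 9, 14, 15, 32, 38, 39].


List is sorted: [2, 9, 14, 15, 32, 38, 39]
We need the leftmost position where 17 can be inserted, i.e. the first index whose element is >= 17 (or the end of the list if none is).
Binary search with low=0, high=7 (0-based indices):
  low=0, high=7, mid=3: a[3]=15 < 17, so low = 4
  low=4, high=7, mid=5: a[5]=38 >= 17, so high = 5
  low=4, high=5, mid=4: a[4]=32 >= 17, so high = 4
Now low = high = 4, so the insertion index is 4.
Final answer: 4


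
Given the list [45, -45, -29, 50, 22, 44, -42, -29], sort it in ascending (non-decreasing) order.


Original list: [45, -45, -29, 50, 22, 44, -42, -29]
Repeatedly take the smallest remaining element:
  Remaining [45, -45, -29, 50, 22, 44, -42, -29] -> smallest is -45
  Remaining [45, -29, 50, 22, 44, -42, -29] -> smallest is -42
  Remaining [45, -29, 50, 22, 44, -29] -> smallest is -29
  Remaining [45, 50, 22, 44, -29] -> smallest is -29
  Remaining [45, 50, 22, 44] -> smallest is 22
  Remaining [45, 50, 44] -> smallest is 44
  Remaining [45, 50] -> smallest is 45
  Remaining [50] -> smallest is 50
Collecting the picks in order gives the sorted list.
Final answer: [-45, -42, -29, -29, 22, 44, 45, 50]


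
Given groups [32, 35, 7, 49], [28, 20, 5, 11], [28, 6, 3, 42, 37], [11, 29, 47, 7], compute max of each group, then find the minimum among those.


Find max of each group:
  Group 1: [32, 35, 7, 49] -> max = 49
  Group 2: [28, 20, 5, 11] -> max = 28
  Group 3: [28, 6, 3, 42, 37] -> max = 42
  Group 4: [11, 29, 47, 7] -> max = 47
Maxes: [49, 28, 42, 47]
Minimum of maxes = 28
Final answer: 28


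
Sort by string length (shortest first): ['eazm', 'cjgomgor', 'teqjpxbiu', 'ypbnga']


Compute lengths:
  'eazm' has length 4
  'cjgomgor' has length 8
  'teqjpxbiu' has length 9
  'ypbnga' has length 6
Lengths in increasing order: 4 < 6 < 8 < 9
Listing the words in that order gives the answer.
Final answer: ['eazm', 'ypbnga', 'cjgomgor', 'teqjpxbiu']


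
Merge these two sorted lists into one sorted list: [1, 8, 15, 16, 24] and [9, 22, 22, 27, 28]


List A: [1, 8, 15, 16, 24]
List B: [9, 22, 22, 27, 28]
Repeatedly compare the front elements and take the smaller:
  1 vs 9 -> take 1
  8 vs 9 -> take 8
  15 vs 9 -> take 9
  15 vs 22 -> take 15
  16 vs 22 -> take 16
  24 vs 22 -> take 22
  24 vs 22 -> take 22
  24 vs 27 -> take 24
  A is exhausted; append the rest of B: [27, 28]
Final answer: [1, 8, 9, 15, 16, 22, 22, 24, 27, 28]


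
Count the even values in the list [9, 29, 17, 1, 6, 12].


Check each element:
  9 is odd
  29 is odd
  17 is odd
  1 is odd
  6 is even
  12 is even
Evens: [6, 12]
Count of evens = 2
Final answer: 2


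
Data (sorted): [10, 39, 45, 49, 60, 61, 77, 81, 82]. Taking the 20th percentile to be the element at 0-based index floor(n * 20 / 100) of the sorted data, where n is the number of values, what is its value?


The dataset has n = 9 elements.
Index = floor(9 * 20 / 100) = floor(180 / 100) = floor(1.8) = 1
Counting from index 0 in the sorted data, the element at index 1 is 39.
Final answer: 39


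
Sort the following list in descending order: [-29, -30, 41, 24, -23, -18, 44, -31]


Original list: [-29, -30, 41, 24, -23, -18, 44, -31]
Repeatedly take the largest remaining element:
  Remaining [-29, -30, 41, 24, -23, -18, 44, -31] -> largest is 44
  Remaining [-29, -30, 41, 24, -23, -18, -31] -> largest is 41
  Remaining [-29, -30, 24, -23, -18, -31] -> largest is 24
  Remaining [-29, -30, -23, -18, -31] -> largest is -18
  Remaining [-29, -30, -23, -31] -> largest is -23
  Remaining [-29, -30, -31] -> largest is -29
  Remaining [-30, -31] -> largest is -30
  Remaining [-31] -> largest is -31
Collecting the picks in order gives the descending list.
Final answer: [44, 41, 24, -18, -23, -29, -30, -31]


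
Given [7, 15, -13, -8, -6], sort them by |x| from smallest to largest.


Compute absolute values:
  |7| = 7
  |15| = 15
  |-13| = 13
  |-8| = 8
  |-6| = 6
Absolute values in increasing order: 6 < 7 < 8 < 13 < 15
Listing the original numbers in that order gives the answer.
Final answer: [-6, 7, -8, -13, 15]


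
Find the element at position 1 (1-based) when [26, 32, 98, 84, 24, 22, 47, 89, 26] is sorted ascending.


Sort ascending: [22, 24, 26, 26, 32, 47, 84, 89, 98]
The 1st element (1-indexed) is at index 0.
Value = 22
Final answer: 22


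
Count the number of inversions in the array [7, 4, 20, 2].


For each element, count the later elements that are smaller than it:
  7 (index 0): smaller elements after it = [4, 2] -> 2
  4 (index 1): smaller elements after it = [2] -> 1
  20 (index 2): smaller elements after it = [2] -> 1
Total inversions = 2 + 1 + 1 = 4
Final answer: 4


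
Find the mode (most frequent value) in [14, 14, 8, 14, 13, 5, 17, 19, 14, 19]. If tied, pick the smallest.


Count the frequency of each value:
  5 appears 1 time(s)
  8 appears 1 time(s)
  13 appears 1 time(s)
  14 appears 4 time(s)
  17 appears 1 time(s)
  19 appears 2 time(s)
Maximum frequency is 4.
Only 14 reaches that frequency, so it is the mode.
Final answer: 14


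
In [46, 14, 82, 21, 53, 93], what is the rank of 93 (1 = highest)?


Sort descending: [93, 82, 53, 46, 21, 14]
Find 93 in the sorted list.
93 is at position 1.
Final answer: 1


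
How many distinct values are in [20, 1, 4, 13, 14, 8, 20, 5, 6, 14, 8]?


List all unique values:
Distinct values: [1, 4, 5, 6, 8, 13, 14, 20]
Count = 8
Final answer: 8


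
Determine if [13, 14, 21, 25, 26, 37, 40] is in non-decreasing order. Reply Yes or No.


Check consecutive pairs:
  13 <= 14? True
  14 <= 21? True
  21 <= 25? True
  25 <= 26? True
  26 <= 37? True
  37 <= 40? True
Every consecutive pair is in order, so the list is non-decreasing.
Final answer: Yes


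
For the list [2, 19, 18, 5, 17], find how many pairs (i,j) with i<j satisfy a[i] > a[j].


For each element, count the later elements that are smaller than it:
  2 (index 0): smaller elements after it = [] -> 0
  19 (index 1): smaller elements after it = [18, 5, 17] -> 3
  18 (index 2): smaller elements after it = [5, 17] -> 2
  5 (index 3): smaller elements after it = [] -> 0
Total inversions = 0 + 3 + 2 + 0 = 5
Final answer: 5


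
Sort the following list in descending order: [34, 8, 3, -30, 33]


Original list: [34, 8, 3, -30, 33]
Repeatedly take the largest remaining element:
  Remaining [34, 8, 3, -30, 33] -> largest is 34
  Remaining [8, 3, -30, 33] -> largest is 33
  Remaining [8, 3, -30] -> largest is 8
  Remaining [3, -30] -> largest is 3
  Remaining [-30] -> largest is -30
Collecting the picks in order gives the descending list.
Final answer: [34, 33, 8, 3, -30]


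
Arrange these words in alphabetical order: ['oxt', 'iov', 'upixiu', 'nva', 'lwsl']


Compare strings character by character (the first differing letter decides):
  'iov' < 'lwsl' since 'i' < 'l' at position 1
  'lwsl' < 'nva' since 'l' < 'n' at position 1
  'nva' < 'oxt' since 'n' < 'o' at position 1
  'oxt' < 'upixiu' since 'o' < 'u' at position 1
Chaining these comparisons gives the alphabetical order.
Final answer: ['iov', 'lwsl', 'nva', 'oxt', 'upixiu']


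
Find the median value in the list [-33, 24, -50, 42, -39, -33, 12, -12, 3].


First, sort the list: [-50, -39, -33, -33, -12, 3, 12, 24, 42]
The list has 9 elements (odd count).
The middle index is 4 (0-based), and the element there is -12.
Final answer: -12


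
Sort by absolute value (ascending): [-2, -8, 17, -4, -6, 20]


Compute absolute values:
  |-2| = 2
  |-8| = 8
  |17| = 17
  |-4| = 4
  |-6| = 6
  |20| = 20
Absolute values in increasing order: 2 < 4 < 6 < 8 < 17 < 20
Listing the original numbers in that order gives the answer.
Final answer: [-2, -4, -6, -8, 17, 20]


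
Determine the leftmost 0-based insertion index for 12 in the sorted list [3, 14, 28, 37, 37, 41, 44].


List is sorted: [3, 14, 28, 37, 37, 41, 44]
We need the leftmost position where 12 can be inserted, i.e. the first index whose element is >= 12 (or the end of the list if none is).
Binary search with low=0, high=7 (0-based indices):
  low=0, high=7, mid=3: a[3]=37 >= 12, so high = 3
  low=0, high=3, mid=1: a[1]=14 >= 12, so high = 1
  low=0, high=1, mid=0: a[0]=3 < 12, so low = 1
Now low = high = 1, so the insertion index is 1.
Final answer: 1


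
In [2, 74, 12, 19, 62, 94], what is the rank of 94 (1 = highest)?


Sort descending: [94, 74, 62, 19, 12, 2]
Find 94 in the sorted list.
94 is at position 1.
Final answer: 1


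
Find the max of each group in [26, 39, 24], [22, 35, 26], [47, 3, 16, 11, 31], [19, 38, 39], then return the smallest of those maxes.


Find max of each group:
  Group 1: [26, 39, 24] -> max = 39
  Group 2: [22, 35, 26] -> max = 35
  Group 3: [47, 3, 16, 11, 31] -> max = 47
  Group 4: [19, 38, 39] -> max = 39
Maxes: [39, 35, 47, 39]
Minimum of maxes = 35
Final answer: 35


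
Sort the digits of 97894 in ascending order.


The number 97894 has digits: 9, 7, 8, 9, 4
Sorted: 4, 7, 8, 9, 9
Joining the sorted digits gives the result.
Final answer: 47899


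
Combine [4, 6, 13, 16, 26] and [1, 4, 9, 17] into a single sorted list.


List A: [4, 6, 13, 16, 26]
List B: [1, 4, 9, 17]
Repeatedly compare the front elements and take the smaller:
  4 vs 1 -> take 1
  4 vs 4 -> take 4
  6 vs 4 -> take 4
  6 vs 9 -> take 6
  13 vs 9 -> take 9
  13 vs 17 -> take 13
  16 vs 17 -> take 16
  26 vs 17 -> take 17
  B is exhausted; append the rest of A: [26]
Final answer: [1, 4, 4, 6, 9, 13, 16, 17, 26]


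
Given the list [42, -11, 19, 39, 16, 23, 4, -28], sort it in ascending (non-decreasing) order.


Original list: [42, -11, 19, 39, 16, 23, 4, -28]
Repeatedly take the smallest remaining element:
  Remaining [42, -11, 19, 39, 16, 23, 4, -28] -> smallest is -28
  Remaining [42, -11, 19, 39, 16, 23, 4] -> smallest is -11
  Remaining [42, 19, 39, 16, 23, 4] -> smallest is 4
  Remaining [42, 19, 39, 16, 23] -> smallest is 16
  Remaining [42, 19, 39, 23] -> smallest is 19
  Remaining [42, 39, 23] -> smallest is 23
  Remaining [42, 39] -> smallest is 39
  Remaining [42] -> smallest is 42
Collecting the picks in order gives the sorted list.
Final answer: [-28, -11, 4, 16, 19, 23, 39, 42]


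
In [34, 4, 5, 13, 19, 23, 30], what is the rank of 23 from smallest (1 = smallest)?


Sort ascending: [4, 5, 13, 19, 23, 30, 34]
Find 23 in the sorted list.
23 is at position 5 (1-indexed).
Final answer: 5


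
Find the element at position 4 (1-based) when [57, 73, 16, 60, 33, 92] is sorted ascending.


Sort ascending: [16, 33, 57, 60, 73, 92]
The 4th element (1-indexed) is at index 3.
Value = 60
Final answer: 60


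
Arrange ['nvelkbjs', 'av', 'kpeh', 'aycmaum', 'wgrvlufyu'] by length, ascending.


Compute lengths:
  'nvelkbjs' has length 8
  'av' has length 2
  'kpeh' has length 4
  'aycmaum' has length 7
  'wgrvlufyu' has length 9
Lengths in increasing order: 2 < 4 < 7 < 8 < 9
Listing the words in that order gives the answer.
Final answer: ['av', 'kpeh', 'aycmaum', 'nvelkbjs', 'wgrvlufyu']


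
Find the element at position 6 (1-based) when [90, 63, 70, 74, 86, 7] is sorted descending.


Sort descending: [90, 86, 74, 70, 63, 7]
The 6th element (1-indexed) is at index 5.
Value = 7
Final answer: 7


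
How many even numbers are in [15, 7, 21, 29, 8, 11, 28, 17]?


Check each element:
  15 is odd
  7 is odd
  21 is odd
  29 is odd
  8 is even
  11 is odd
  28 is even
  17 is odd
Evens: [8, 28]
Count of evens = 2
Final answer: 2


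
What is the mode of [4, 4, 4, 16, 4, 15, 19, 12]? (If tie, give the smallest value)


Count the frequency of each value:
  4 appears 4 time(s)
  12 appears 1 time(s)
  15 appears 1 time(s)
  16 appears 1 time(s)
  19 appears 1 time(s)
Maximum frequency is 4.
Only 4 reaches that frequency, so it is the mode.
Final answer: 4


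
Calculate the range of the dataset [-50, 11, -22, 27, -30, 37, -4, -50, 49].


Maximum value: 49
Minimum value: -50
Range = 49 - (-50) = 99
Final answer: 99


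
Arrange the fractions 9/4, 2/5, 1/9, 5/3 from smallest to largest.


Convert to decimal for comparison:
  9/4 = 2.25
  2/5 = 0.4
  1/9 = 0.1111
  5/3 = 1.6667
Decimals in increasing order: 0.1111 < 0.4 < 1.6667 < 2.25
Writing each back as its fraction gives the sorted order.
Final answer: 1/9, 2/5, 5/3, 9/4


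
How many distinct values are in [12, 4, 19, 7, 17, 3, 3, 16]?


List all unique values:
Distinct values: [3, 4, 7, 12, 16, 17, 19]
Count = 7
Final answer: 7


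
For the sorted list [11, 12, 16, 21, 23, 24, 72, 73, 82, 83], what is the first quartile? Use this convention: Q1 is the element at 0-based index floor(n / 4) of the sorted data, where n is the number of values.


The list has n = 10 elements.
Q1 index = floor(10 / 4) = floor(2.5) = 2
Counting from index 0 in the sorted data, the element at index 2 is 16.
Final answer: 16


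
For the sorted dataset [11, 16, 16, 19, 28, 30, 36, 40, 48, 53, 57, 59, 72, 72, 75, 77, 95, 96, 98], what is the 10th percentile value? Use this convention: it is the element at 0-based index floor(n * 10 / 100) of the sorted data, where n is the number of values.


The dataset has n = 19 elements.
Index = floor(19 * 10 / 100) = floor(190 / 100) = floor(1.9) = 1
Counting from index 0 in the sorted data, the element at index 1 is 16.
Final answer: 16


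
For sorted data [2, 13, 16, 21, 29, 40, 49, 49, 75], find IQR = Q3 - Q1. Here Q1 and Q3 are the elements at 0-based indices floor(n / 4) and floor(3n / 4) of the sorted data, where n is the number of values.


The data has n = 9 elements.
Q1 index = floor(9 / 4) = floor(2.25) = 2; Q3 index = floor(3 * 9 / 4) = floor(6.75) = 6
Q1 = element at index 2 = 16
Q3 = element at index 6 = 49
IQR = 49 - 16 = 33
Final answer: 33


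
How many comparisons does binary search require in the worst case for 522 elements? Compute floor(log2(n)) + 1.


Binary search halves the search space each step.
Maximum comparisons = floor(log2(522)) + 1
log2(522) = 9.0279
floor(log2(522)) = 9, so 9 + 1 = 10
Final answer: 10


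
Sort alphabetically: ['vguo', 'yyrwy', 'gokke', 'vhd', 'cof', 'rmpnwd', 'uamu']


Compare strings character by character (the first differing letter decides):
  'cof' < 'gokke' since 'c' < 'g' at position 1
  'gokke' < 'rmpnwd' since 'g' < 'r' at position 1
  'rmpnwd' < 'uamu' since 'r' < 'u' at position 1
  'uamu' < 'vguo' since 'u' < 'v' at position 1
  'vguo' < 'vhd' since 'g' < 'h' at position 2
  'vhd' < 'yyrwy' since 'v' < 'y' at position 1
Chaining these comparisons gives the alphabetical order.
Final answer: ['cof', 'gokke', 'rmpnwd', 'uamu', 'vguo', 'vhd', 'yyrwy']


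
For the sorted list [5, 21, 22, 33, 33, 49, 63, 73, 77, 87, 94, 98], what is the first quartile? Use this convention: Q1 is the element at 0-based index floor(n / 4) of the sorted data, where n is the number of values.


The list has n = 12 elements.
Q1 index = floor(12 / 4) = floor(3) = 3
Counting from index 0 in the sorted data, the element at index 3 is 33.
Final answer: 33


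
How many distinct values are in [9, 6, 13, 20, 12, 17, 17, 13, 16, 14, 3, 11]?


List all unique values:
Distinct values: [3, 6, 9, 11, 12, 13, 14, 16, 17, 20]
Count = 10
Final answer: 10


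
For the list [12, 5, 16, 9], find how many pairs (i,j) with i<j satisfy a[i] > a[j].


For each element, count the later elements that are smaller than it:
  12 (index 0): smaller elements after it = [5, 9] -> 2
  5 (index 1): smaller elements after it = [] -> 0
  16 (index 2): smaller elements after it = [9] -> 1
Total inversions = 2 + 0 + 1 = 3
Final answer: 3


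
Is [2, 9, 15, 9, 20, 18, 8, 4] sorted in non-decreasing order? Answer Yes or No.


Check consecutive pairs:
  2 <= 9? True
  9 <= 15? True
  15 <= 9? False
  9 <= 20? True
  20 <= 18? False
  18 <= 8? False
  8 <= 4? False
4 consecutive pair(s) are out of order, so the list is not sorted.
Final answer: No


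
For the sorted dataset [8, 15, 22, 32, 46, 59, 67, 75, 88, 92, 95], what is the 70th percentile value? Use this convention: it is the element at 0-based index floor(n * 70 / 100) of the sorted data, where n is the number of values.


The dataset has n = 11 elements.
Index = floor(11 * 70 / 100) = floor(770 / 100) = floor(7.7) = 7
Counting from index 0 in the sorted data, the element at index 7 is 75.
Final answer: 75


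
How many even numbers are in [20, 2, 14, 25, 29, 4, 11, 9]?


Check each element:
  20 is even
  2 is even
  14 is even
  25 is odd
  29 is odd
  4 is even
  11 is odd
  9 is odd
Evens: [20, 2, 14, 4]
Count of evens = 4
Final answer: 4


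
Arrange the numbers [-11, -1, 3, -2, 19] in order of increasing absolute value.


Compute absolute values:
  |-11| = 11
  |-1| = 1
  |3| = 3
  |-2| = 2
  |19| = 19
Absolute values in increasing order: 1 < 2 < 3 < 11 < 19
Listing the original numbers in that order gives the answer.
Final answer: [-1, -2, 3, -11, 19]


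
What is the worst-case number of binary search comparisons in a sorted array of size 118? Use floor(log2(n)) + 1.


Binary search halves the search space each step.
Maximum comparisons = floor(log2(118)) + 1
log2(118) = 6.8826
floor(log2(118)) = 6, so 6 + 1 = 7
Final answer: 7


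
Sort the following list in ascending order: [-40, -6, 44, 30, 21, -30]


Original list: [-40, -6, 44, 30, 21, -30]
Repeatedly take the smallest remaining element:
  Remaining [-40, -6, 44, 30, 21, -30] -> smallest is -40
  Remaining [-6, 44, 30, 21, -30] -> smallest is -30
  Remaining [-6, 44, 30, 21] -> smallest is -6
  Remaining [44, 30, 21] -> smallest is 21
  Remaining [44, 30] -> smallest is 30
  Remaining [44] -> smallest is 44
Collecting the picks in order gives the sorted list.
Final answer: [-40, -30, -6, 21, 30, 44]


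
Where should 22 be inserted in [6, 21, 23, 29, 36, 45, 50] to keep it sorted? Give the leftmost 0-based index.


List is sorted: [6, 21, 23, 29, 36, 45, 50]
We need the leftmost position where 22 can be inserted, i.e. the first index whose element is >= 22 (or the end of the list if none is).
Binary search with low=0, high=7 (0-based indices):
  low=0, high=7, mid=3: a[3]=29 >= 22, so high = 3
  low=0, high=3, mid=1: a[1]=21 < 22, so low = 2
  low=2, high=3, mid=2: a[2]=23 >= 22, so high = 2
Now low = high = 2, so the insertion index is 2.
Final answer: 2


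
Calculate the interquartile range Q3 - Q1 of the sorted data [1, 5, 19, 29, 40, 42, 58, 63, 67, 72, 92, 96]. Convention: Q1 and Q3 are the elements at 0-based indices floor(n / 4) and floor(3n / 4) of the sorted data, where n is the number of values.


The data has n = 12 elements.
Q1 index = floor(12 / 4) = floor(3) = 3; Q3 index = floor(3 * 12 / 4) = floor(9) = 9
Q1 = element at index 3 = 29
Q3 = element at index 9 = 72
IQR = 72 - 29 = 43
Final answer: 43


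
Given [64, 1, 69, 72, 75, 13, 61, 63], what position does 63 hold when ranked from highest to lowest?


Sort descending: [75, 72, 69, 64, 63, 61, 13, 1]
Find 63 in the sorted list.
63 is at position 5.
Final answer: 5


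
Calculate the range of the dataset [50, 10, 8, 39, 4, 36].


Maximum value: 50
Minimum value: 4
Range = 50 - 4 = 46
Final answer: 46


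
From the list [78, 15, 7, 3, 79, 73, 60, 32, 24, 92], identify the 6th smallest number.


Sort ascending: [3, 7, 15, 24, 32, 60, 73, 78, 79, 92]
The 6th element (1-indexed) is at index 5.
Value = 60
Final answer: 60


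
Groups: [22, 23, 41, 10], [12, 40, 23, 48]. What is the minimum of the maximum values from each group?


Find max of each group:
  Group 1: [22, 23, 41, 10] -> max = 41
  Group 2: [12, 40, 23, 48] -> max = 48
Maxes: [41, 48]
Minimum of maxes = 41
Final answer: 41


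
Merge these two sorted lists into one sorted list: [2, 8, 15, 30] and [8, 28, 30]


List A: [2, 8, 15, 30]
List B: [8, 28, 30]
Repeatedly compare the front elements and take the smaller:
  2 vs 8 -> take 2
  8 vs 8 -> take 8
  15 vs 8 -> take 8
  15 vs 28 -> take 15
  30 vs 28 -> take 28
  30 vs 30 -> take 30
  A is exhausted; append the rest of B: [30]
Final answer: [2, 8, 8, 15, 28, 30, 30]


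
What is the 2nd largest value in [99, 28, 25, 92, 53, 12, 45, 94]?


Sort descending: [99, 94, 92, 53, 45, 28, 25, 12]
The 2nd element (1-indexed) is at index 1.
Value = 94
Final answer: 94


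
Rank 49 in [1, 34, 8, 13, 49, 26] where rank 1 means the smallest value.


Sort ascending: [1, 8, 13, 26, 34, 49]
Find 49 in the sorted list.
49 is at position 6 (1-indexed).
Final answer: 6


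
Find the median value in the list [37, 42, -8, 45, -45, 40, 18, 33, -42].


First, sort the list: [-45, -42, -8, 18, 33, 37, 40, 42, 45]
The list has 9 elements (odd count).
The middle index is 4 (0-based), and the element there is 33.
Final answer: 33


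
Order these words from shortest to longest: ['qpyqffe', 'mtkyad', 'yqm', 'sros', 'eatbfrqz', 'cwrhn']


Compute lengths:
  'qpyqffe' has length 7
  'mtkyad' has length 6
  'yqm' has length 3
  'sros' has length 4
  'eatbfrqz' has length 8
  'cwrhn' has length 5
Lengths in increasing order: 3 < 4 < 5 < 6 < 7 < 8
Listing the words in that order gives the answer.
Final answer: ['yqm', 'sros', 'cwrhn', 'mtkyad', 'qpyqffe', 'eatbfrqz']


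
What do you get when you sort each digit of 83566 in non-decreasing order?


The number 83566 has digits: 8, 3, 5, 6, 6
Sorted: 3, 5, 6, 6, 8
Joining the sorted digits gives the result.
Final answer: 35668


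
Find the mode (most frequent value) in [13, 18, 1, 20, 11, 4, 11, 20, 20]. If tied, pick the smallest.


Count the frequency of each value:
  1 appears 1 time(s)
  4 appears 1 time(s)
  11 appears 2 time(s)
  13 appears 1 time(s)
  18 appears 1 time(s)
  20 appears 3 time(s)
Maximum frequency is 3.
Only 20 reaches that frequency, so it is the mode.
Final answer: 20


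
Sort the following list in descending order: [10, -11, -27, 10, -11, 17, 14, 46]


Original list: [10, -11, -27, 10, -11, 17, 14, 46]
Repeatedly take the largest remaining element:
  Remaining [10, -11, -27, 10, -11, 17, 14, 46] -> largest is 46
  Remaining [10, -11, -27, 10, -11, 17, 14] -> largest is 17
  Remaining [10, -11, -27, 10, -11, 14] -> largest is 14
  Remaining [10, -11, -27, 10, -11] -> largest is 10
  Remaining [-11, -27, 10, -11] -> largest is 10
  Remaining [-11, -27, -11] -> largest is -11
  Remaining [-27, -11] -> largest is -11
  Remaining [-27] -> largest is -27
Collecting the picks in order gives the descending list.
Final answer: [46, 17, 14, 10, 10, -11, -11, -27]


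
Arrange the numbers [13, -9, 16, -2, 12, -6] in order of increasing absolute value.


Compute absolute values:
  |13| = 13
  |-9| = 9
  |16| = 16
  |-2| = 2
  |12| = 12
  |-6| = 6
Absolute values in increasing order: 2 < 6 < 9 < 12 < 13 < 16
Listing the original numbers in that order gives the answer.
Final answer: [-2, -6, -9, 12, 13, 16]


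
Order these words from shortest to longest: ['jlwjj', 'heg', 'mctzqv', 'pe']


Compute lengths:
  'jlwjj' has length 5
  'heg' has length 3
  'mctzqv' has length 6
  'pe' has length 2
Lengths in increasing order: 2 < 3 < 5 < 6
Listing the words in that order gives the answer.
Final answer: ['pe', 'heg', 'jlwjj', 'mctzqv']


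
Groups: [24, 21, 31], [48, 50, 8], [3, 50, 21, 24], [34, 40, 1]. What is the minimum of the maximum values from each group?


Find max of each group:
  Group 1: [24, 21, 31] -> max = 31
  Group 2: [48, 50, 8] -> max = 50
  Group 3: [3, 50, 21, 24] -> max = 50
  Group 4: [34, 40, 1] -> max = 40
Maxes: [31, 50, 50, 40]
Minimum of maxes = 31
Final answer: 31


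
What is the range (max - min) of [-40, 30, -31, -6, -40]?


Maximum value: 30
Minimum value: -40
Range = 30 - (-40) = 70
Final answer: 70


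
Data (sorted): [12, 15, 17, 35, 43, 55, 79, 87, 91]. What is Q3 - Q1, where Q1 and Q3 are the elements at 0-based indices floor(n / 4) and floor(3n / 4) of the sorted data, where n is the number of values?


The data has n = 9 elements.
Q1 index = floor(9 / 4) = floor(2.25) = 2; Q3 index = floor(3 * 9 / 4) = floor(6.75) = 6
Q1 = element at index 2 = 17
Q3 = element at index 6 = 79
IQR = 79 - 17 = 62
Final answer: 62


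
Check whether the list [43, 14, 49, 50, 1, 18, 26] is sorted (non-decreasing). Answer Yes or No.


Check consecutive pairs:
  43 <= 14? False
  14 <= 49? True
  49 <= 50? True
  50 <= 1? False
  1 <= 18? True
  18 <= 26? True
2 consecutive pair(s) are out of order, so the list is not sorted.
Final answer: No


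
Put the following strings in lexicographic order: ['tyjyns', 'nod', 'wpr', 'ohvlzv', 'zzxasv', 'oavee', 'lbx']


Compare strings character by character (the first differing letter decides):
  'lbx' < 'nod' since 'l' < 'n' at position 1
  'nod' < 'oavee' since 'n' < 'o' at position 1
  'oavee' < 'ohvlzv' since 'a' < 'h' at position 2
  'ohvlzv' < 'tyjyns' since 'o' < 't' at position 1
  'tyjyns' < 'wpr' since 't' < 'w' at position 1
  'wpr' < 'zzxasv' since 'w' < 'z' at position 1
Chaining these comparisons gives the alphabetical order.
Final answer: ['lbx', 'nod', 'oavee', 'ohvlzv', 'tyjyns', 'wpr', 'zzxasv']


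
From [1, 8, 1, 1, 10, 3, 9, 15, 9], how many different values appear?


List all unique values:
Distinct values: [1, 3, 8, 9, 10, 15]
Count = 6
Final answer: 6


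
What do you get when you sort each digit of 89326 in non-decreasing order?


The number 89326 has digits: 8, 9, 3, 2, 6
Sorted: 2, 3, 6, 8, 9
Joining the sorted digits gives the result.
Final answer: 23689


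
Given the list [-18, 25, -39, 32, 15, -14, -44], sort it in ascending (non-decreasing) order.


Original list: [-18, 25, -39, 32, 15, -14, -44]
Repeatedly take the smallest remaining element:
  Remaining [-18, 25, -39, 32, 15, -14, -44] -> smallest is -44
  Remaining [-18, 25, -39, 32, 15, -14] -> smallest is -39
  Remaining [-18, 25, 32, 15, -14] -> smallest is -18
  Remaining [25, 32, 15, -14] -> smallest is -14
  Remaining [25, 32, 15] -> smallest is 15
  Remaining [25, 32] -> smallest is 25
  Remaining [32] -> smallest is 32
Collecting the picks in order gives the sorted list.
Final answer: [-44, -39, -18, -14, 15, 25, 32]


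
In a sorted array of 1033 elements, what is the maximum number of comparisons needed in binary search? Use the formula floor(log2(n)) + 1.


Binary search halves the search space each step.
Maximum comparisons = floor(log2(1033)) + 1
log2(1033) = 10.0126
floor(log2(1033)) = 10, so 10 + 1 = 11
Final answer: 11


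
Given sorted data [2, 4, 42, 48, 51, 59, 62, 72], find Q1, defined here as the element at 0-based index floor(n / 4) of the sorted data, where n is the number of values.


The list has n = 8 elements.
Q1 index = floor(8 / 4) = floor(2) = 2
Counting from index 0 in the sorted data, the element at index 2 is 42.
Final answer: 42


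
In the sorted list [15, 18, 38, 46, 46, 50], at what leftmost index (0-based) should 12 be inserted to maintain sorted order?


List is sorted: [15, 18, 38, 46, 46, 50]
We need the leftmost position where 12 can be inserted, i.e. the first index whose element is >= 12 (or the end of the list if none is).
Binary search with low=0, high=6 (0-based indices):
  low=0, high=6, mid=3: a[3]=46 >= 12, so high = 3
  low=0, high=3, mid=1: a[1]=18 >= 12, so high = 1
  low=0, high=1, mid=0: a[0]=15 >= 12, so high = 0
Now low = high = 0, so the insertion index is 0.
Final answer: 0


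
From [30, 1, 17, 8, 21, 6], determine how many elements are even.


Check each element:
  30 is even
  1 is odd
  17 is odd
  8 is even
  21 is odd
  6 is even
Evens: [30, 8, 6]
Count of evens = 3
Final answer: 3


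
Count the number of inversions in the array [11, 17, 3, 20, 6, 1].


For each element, count the later elements that are smaller than it:
  11 (index 0): smaller elements after it = [3, 6, 1] -> 3
  17 (index 1): smaller elements after it = [3, 6, 1] -> 3
  3 (index 2): smaller elements after it = [1] -> 1
  20 (index 3): smaller elements after it = [6, 1] -> 2
  6 (index 4): smaller elements after it = [1] -> 1
Total inversions = 3 + 3 + 1 + 2 + 1 = 10
Final answer: 10


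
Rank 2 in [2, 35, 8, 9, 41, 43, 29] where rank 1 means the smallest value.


Sort ascending: [2, 8, 9, 29, 35, 41, 43]
Find 2 in the sorted list.
2 is at position 1 (1-indexed).
Final answer: 1


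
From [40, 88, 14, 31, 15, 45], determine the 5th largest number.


Sort descending: [88, 45, 40, 31, 15, 14]
The 5th element (1-indexed) is at index 4.
Value = 15
Final answer: 15
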